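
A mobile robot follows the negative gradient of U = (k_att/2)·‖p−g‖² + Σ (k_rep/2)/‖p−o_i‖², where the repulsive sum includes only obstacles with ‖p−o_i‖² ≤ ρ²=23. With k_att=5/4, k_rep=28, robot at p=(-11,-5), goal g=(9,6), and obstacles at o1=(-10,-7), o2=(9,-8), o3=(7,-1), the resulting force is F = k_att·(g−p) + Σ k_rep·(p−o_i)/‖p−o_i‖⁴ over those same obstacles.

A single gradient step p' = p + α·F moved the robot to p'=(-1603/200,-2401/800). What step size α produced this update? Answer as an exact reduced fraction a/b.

α = 1/8

F_att = 5/4·(g−p) = 5/4·(20,11) = (25.0000,13.7500)
o1: d²=5 ≤ ρ²=23; F_rep = 28·(-1,2)/5² = (-1.1200,2.2400)
o2: d²=409 > ρ²=23 → inactive
o3: d²=340 > ρ²=23 → inactive
F = F_att + ΣF_rep = (23.8800,15.9900)
Δp = p'−p = (2.9850,1.9988); α = Δx/Fx = (597/200) / (597/25) = 1/8
check: Δy/Fy = (1599/800) / (1599/100) = 1/8 ✓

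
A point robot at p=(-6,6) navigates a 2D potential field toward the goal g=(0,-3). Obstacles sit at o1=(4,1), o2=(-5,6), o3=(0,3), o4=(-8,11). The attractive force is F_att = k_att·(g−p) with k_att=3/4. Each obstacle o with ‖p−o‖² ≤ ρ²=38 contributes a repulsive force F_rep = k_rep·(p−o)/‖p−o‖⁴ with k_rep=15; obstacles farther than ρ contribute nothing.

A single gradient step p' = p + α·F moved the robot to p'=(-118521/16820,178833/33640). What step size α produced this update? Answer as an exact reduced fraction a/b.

F_att = 3/4·(g−p) = 3/4·(6,-9) = (4.5000,-6.7500)
o1: d²=125 > ρ²=38 → inactive
o2: d²=1 ≤ ρ²=38; F_rep = 15·(-1,0)/1² = (-15.0000,0.0000)
o3: d²=45 > ρ²=38 → inactive
o4: d²=29 ≤ ρ²=38; F_rep = 15·(2,-5)/29² = (0.0357,-0.0892)
F = F_att + ΣF_rep = (-10.4643,-6.8392)
Δp = p'−p = (-1.0464,-0.6839); α = Δx/Fx = (-17601/16820) / (-17601/1682) = 1/10
check: Δy/Fy = (-23007/33640) / (-23007/3364) = 1/10 ✓

α = 1/10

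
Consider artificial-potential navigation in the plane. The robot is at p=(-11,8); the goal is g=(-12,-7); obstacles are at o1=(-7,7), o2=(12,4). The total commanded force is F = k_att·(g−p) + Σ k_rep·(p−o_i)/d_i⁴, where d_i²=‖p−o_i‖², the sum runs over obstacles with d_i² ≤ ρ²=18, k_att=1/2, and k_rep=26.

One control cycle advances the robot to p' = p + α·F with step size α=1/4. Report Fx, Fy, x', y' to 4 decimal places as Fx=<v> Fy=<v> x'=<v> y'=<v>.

Fx=-0.8599 Fy=-7.4100 x'=-11.2150 y'=6.1475

F_att = 1/2·(g−p) = 1/2·(-1,-15) = (-0.5000,-7.5000)
o1: d²=17 ≤ ρ²=18; F_rep = 26·(-4,1)/17² = (-0.3599,0.0900)
o2: d²=545 > ρ²=18 → inactive
F = F_att + ΣF_rep = (-0.8599,-7.4100)
p' = p + 1/4·F = (-11.2150,6.1475)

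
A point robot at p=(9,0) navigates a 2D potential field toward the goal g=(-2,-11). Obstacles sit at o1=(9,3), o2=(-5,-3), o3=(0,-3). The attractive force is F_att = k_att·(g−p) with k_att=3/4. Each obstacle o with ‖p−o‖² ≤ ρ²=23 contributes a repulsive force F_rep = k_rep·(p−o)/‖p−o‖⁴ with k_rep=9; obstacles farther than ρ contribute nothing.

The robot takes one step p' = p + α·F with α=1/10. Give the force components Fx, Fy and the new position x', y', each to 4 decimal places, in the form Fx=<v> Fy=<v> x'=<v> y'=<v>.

Fx=-8.2500 Fy=-8.5833 x'=8.1750 y'=-0.8583

F_att = 3/4·(g−p) = 3/4·(-11,-11) = (-8.2500,-8.2500)
o1: d²=9 ≤ ρ²=23; F_rep = 9·(0,-3)/9² = (0.0000,-0.3333)
o2: d²=205 > ρ²=23 → inactive
o3: d²=90 > ρ²=23 → inactive
F = F_att + ΣF_rep = (-8.2500,-8.5833)
p' = p + 1/10·F = (8.1750,-0.8583)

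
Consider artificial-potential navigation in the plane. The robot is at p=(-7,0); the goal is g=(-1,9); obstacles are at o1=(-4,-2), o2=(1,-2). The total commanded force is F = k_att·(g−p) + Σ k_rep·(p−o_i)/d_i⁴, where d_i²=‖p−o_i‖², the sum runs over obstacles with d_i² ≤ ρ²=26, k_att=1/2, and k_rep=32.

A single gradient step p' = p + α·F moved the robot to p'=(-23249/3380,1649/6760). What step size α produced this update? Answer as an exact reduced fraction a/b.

F_att = 1/2·(g−p) = 1/2·(6,9) = (3.0000,4.5000)
o1: d²=13 ≤ ρ²=26; F_rep = 32·(-3,2)/13² = (-0.5680,0.3787)
o2: d²=68 > ρ²=26 → inactive
F = F_att + ΣF_rep = (2.4320,4.8787)
Δp = p'−p = (0.1216,0.2439); α = Δx/Fx = (411/3380) / (411/169) = 1/20
check: Δy/Fy = (1649/6760) / (1649/338) = 1/20 ✓

α = 1/20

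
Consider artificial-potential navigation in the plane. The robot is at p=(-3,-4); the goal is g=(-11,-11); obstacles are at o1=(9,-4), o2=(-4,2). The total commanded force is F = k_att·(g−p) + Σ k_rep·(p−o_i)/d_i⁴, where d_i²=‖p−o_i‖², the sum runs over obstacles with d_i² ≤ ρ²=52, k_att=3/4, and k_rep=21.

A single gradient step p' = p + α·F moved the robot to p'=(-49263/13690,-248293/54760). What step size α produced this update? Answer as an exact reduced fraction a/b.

F_att = 3/4·(g−p) = 3/4·(-8,-7) = (-6.0000,-5.2500)
o1: d²=144 > ρ²=52 → inactive
o2: d²=37 ≤ ρ²=52; F_rep = 21·(1,-6)/37² = (0.0153,-0.0920)
F = F_att + ΣF_rep = (-5.9847,-5.3420)
Δp = p'−p = (-0.5985,-0.5342); α = Δx/Fx = (-8193/13690) / (-8193/1369) = 1/10
check: Δy/Fy = (-29253/54760) / (-29253/5476) = 1/10 ✓

α = 1/10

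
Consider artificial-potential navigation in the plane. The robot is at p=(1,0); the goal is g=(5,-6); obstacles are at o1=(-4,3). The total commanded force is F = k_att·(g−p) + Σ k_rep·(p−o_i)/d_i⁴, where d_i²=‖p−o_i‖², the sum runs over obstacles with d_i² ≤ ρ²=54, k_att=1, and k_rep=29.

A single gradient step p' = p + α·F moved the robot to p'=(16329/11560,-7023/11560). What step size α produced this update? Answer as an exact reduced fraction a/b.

α = 1/10

F_att = 1·(g−p) = 1·(4,-6) = (4.0000,-6.0000)
o1: d²=34 ≤ ρ²=54; F_rep = 29·(5,-3)/34² = (0.1254,-0.0753)
F = F_att + ΣF_rep = (4.1254,-6.0753)
Δp = p'−p = (0.4125,-0.6075); α = Δx/Fx = (4769/11560) / (4769/1156) = 1/10
check: Δy/Fy = (-7023/11560) / (-7023/1156) = 1/10 ✓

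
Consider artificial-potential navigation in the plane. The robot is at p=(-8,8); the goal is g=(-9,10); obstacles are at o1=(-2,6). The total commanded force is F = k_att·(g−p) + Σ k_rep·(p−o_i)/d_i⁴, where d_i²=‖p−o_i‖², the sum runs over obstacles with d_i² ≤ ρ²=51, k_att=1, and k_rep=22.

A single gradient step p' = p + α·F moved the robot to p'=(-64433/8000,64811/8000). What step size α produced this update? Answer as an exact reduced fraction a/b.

α = 1/20

F_att = 1·(g−p) = 1·(-1,2) = (-1.0000,2.0000)
o1: d²=40 ≤ ρ²=51; F_rep = 22·(-6,2)/40² = (-0.0825,0.0275)
F = F_att + ΣF_rep = (-1.0825,2.0275)
Δp = p'−p = (-0.0541,0.1014); α = Δx/Fx = (-433/8000) / (-433/400) = 1/20
check: Δy/Fy = (811/8000) / (811/400) = 1/20 ✓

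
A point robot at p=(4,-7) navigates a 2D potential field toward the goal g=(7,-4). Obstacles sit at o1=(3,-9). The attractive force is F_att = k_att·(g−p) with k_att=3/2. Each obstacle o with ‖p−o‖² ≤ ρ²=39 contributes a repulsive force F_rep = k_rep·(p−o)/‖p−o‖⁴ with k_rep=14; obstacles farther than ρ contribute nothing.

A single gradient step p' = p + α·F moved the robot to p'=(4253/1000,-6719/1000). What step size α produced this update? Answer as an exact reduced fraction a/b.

α = 1/20

F_att = 3/2·(g−p) = 3/2·(3,3) = (4.5000,4.5000)
o1: d²=5 ≤ ρ²=39; F_rep = 14·(1,2)/5² = (0.5600,1.1200)
F = F_att + ΣF_rep = (5.0600,5.6200)
Δp = p'−p = (0.2530,0.2810); α = Δx/Fx = (253/1000) / (253/50) = 1/20
check: Δy/Fy = (281/1000) / (281/50) = 1/20 ✓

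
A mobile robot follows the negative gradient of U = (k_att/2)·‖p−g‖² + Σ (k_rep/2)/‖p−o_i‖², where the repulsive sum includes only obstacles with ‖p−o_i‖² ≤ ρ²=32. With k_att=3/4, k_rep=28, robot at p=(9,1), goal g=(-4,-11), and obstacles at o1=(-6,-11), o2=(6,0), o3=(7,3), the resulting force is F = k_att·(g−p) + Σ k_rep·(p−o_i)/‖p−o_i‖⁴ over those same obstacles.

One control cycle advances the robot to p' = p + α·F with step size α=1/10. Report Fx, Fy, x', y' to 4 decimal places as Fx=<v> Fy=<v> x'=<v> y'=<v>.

F_att = 3/4·(g−p) = 3/4·(-13,-12) = (-9.7500,-9.0000)
o1: d²=369 > ρ²=32 → inactive
o2: d²=10 ≤ ρ²=32; F_rep = 28·(3,1)/10² = (0.8400,0.2800)
o3: d²=8 ≤ ρ²=32; F_rep = 28·(2,-2)/8² = (0.8750,-0.8750)
F = F_att + ΣF_rep = (-8.0350,-9.5950)
p' = p + 1/10·F = (8.1965,0.0405)

Fx=-8.0350 Fy=-9.5950 x'=8.1965 y'=0.0405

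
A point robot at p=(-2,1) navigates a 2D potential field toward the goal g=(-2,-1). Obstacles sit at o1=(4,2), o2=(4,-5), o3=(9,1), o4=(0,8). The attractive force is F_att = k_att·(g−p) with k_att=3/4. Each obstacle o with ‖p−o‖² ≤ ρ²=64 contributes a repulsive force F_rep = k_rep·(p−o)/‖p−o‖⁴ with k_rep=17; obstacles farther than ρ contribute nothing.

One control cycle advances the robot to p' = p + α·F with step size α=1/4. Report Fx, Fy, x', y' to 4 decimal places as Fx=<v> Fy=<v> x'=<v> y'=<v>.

F_att = 3/4·(g−p) = 3/4·(0,-2) = (0.0000,-1.5000)
o1: d²=37 ≤ ρ²=64; F_rep = 17·(-6,-1)/37² = (-0.0745,-0.0124)
o2: d²=72 > ρ²=64 → inactive
o3: d²=121 > ρ²=64 → inactive
o4: d²=53 ≤ ρ²=64; F_rep = 17·(-2,-7)/53² = (-0.0121,-0.0424)
F = F_att + ΣF_rep = (-0.0866,-1.5548)
p' = p + 1/4·F = (-2.0217,0.6113)

Fx=-0.0866 Fy=-1.5548 x'=-2.0217 y'=0.6113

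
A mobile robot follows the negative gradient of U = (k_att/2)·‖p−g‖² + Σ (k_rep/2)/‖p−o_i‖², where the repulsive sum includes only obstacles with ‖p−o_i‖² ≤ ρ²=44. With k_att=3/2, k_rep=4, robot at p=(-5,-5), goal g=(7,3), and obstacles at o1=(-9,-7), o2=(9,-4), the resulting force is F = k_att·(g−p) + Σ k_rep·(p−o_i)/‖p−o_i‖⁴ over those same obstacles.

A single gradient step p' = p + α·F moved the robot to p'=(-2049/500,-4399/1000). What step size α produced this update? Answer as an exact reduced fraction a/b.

α = 1/20

F_att = 3/2·(g−p) = 3/2·(12,8) = (18.0000,12.0000)
o1: d²=20 ≤ ρ²=44; F_rep = 4·(4,2)/20² = (0.0400,0.0200)
o2: d²=197 > ρ²=44 → inactive
F = F_att + ΣF_rep = (18.0400,12.0200)
Δp = p'−p = (0.9020,0.6010); α = Δx/Fx = (451/500) / (451/25) = 1/20
check: Δy/Fy = (601/1000) / (601/50) = 1/20 ✓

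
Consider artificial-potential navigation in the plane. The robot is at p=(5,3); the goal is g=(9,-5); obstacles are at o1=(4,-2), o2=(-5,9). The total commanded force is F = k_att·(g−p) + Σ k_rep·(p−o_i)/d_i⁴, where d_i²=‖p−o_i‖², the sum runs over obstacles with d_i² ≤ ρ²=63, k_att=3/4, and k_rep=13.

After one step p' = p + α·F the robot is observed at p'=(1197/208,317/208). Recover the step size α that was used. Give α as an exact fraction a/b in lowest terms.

F_att = 3/4·(g−p) = 3/4·(4,-8) = (3.0000,-6.0000)
o1: d²=26 ≤ ρ²=63; F_rep = 13·(1,5)/26² = (0.0192,0.0962)
o2: d²=136 > ρ²=63 → inactive
F = F_att + ΣF_rep = (3.0192,-5.9038)
Δp = p'−p = (0.7548,-1.4760); α = Δx/Fx = (157/208) / (157/52) = 1/4
check: Δy/Fy = (-307/208) / (-307/52) = 1/4 ✓

α = 1/4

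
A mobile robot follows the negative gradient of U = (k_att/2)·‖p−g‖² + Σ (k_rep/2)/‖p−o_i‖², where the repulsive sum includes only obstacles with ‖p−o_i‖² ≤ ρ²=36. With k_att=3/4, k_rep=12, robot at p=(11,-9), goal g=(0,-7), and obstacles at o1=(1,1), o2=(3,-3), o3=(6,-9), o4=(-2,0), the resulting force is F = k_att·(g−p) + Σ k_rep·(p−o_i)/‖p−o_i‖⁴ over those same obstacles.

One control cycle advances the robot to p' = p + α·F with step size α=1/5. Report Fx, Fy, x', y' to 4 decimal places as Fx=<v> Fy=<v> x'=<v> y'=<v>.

F_att = 3/4·(g−p) = 3/4·(-11,2) = (-8.2500,1.5000)
o1: d²=200 > ρ²=36 → inactive
o2: d²=100 > ρ²=36 → inactive
o3: d²=25 ≤ ρ²=36; F_rep = 12·(5,0)/25² = (0.0960,0.0000)
o4: d²=250 > ρ²=36 → inactive
F = F_att + ΣF_rep = (-8.1540,1.5000)
p' = p + 1/5·F = (9.3692,-8.7000)

Fx=-8.1540 Fy=1.5000 x'=9.3692 y'=-8.7000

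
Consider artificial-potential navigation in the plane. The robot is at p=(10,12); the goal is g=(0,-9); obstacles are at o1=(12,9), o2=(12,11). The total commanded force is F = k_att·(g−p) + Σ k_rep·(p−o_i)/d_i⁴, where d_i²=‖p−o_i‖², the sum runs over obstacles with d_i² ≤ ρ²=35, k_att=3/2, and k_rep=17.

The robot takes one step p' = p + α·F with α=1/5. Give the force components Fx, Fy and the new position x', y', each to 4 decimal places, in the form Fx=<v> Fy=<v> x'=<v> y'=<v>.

F_att = 3/2·(g−p) = 3/2·(-10,-21) = (-15.0000,-31.5000)
o1: d²=13 ≤ ρ²=35; F_rep = 17·(-2,3)/13² = (-0.2012,0.3018)
o2: d²=5 ≤ ρ²=35; F_rep = 17·(-2,1)/5² = (-1.3600,0.6800)
F = F_att + ΣF_rep = (-16.5612,-30.5182)
p' = p + 1/5·F = (6.6878,5.8964)

Fx=-16.5612 Fy=-30.5182 x'=6.6878 y'=5.8964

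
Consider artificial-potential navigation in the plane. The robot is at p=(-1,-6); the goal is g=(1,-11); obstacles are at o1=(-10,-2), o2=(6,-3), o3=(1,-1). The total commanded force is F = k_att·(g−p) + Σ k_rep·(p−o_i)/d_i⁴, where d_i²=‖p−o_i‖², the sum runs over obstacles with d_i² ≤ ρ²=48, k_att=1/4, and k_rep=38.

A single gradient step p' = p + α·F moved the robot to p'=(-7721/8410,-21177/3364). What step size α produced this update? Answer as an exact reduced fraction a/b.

α = 1/5

F_att = 1/4·(g−p) = 1/4·(2,-5) = (0.5000,-1.2500)
o1: d²=97 > ρ²=48 → inactive
o2: d²=58 > ρ²=48 → inactive
o3: d²=29 ≤ ρ²=48; F_rep = 38·(-2,-5)/29² = (-0.0904,-0.2259)
F = F_att + ΣF_rep = (0.4096,-1.4759)
Δp = p'−p = (0.0819,-0.2952); α = Δx/Fx = (689/8410) / (689/1682) = 1/5
check: Δy/Fy = (-993/3364) / (-4965/3364) = 1/5 ✓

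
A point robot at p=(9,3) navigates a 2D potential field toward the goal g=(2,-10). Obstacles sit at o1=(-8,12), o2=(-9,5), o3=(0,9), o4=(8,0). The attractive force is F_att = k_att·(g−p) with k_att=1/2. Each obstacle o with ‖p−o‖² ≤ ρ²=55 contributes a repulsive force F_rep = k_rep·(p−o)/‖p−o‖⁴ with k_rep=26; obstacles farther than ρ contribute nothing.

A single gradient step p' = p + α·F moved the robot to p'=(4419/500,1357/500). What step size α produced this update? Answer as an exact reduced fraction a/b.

F_att = 1/2·(g−p) = 1/2·(-7,-13) = (-3.5000,-6.5000)
o1: d²=370 > ρ²=55 → inactive
o2: d²=328 > ρ²=55 → inactive
o3: d²=117 > ρ²=55 → inactive
o4: d²=10 ≤ ρ²=55; F_rep = 26·(1,3)/10² = (0.2600,0.7800)
F = F_att + ΣF_rep = (-3.2400,-5.7200)
Δp = p'−p = (-0.1620,-0.2860); α = Δx/Fx = (-81/500) / (-81/25) = 1/20
check: Δy/Fy = (-143/500) / (-143/25) = 1/20 ✓

α = 1/20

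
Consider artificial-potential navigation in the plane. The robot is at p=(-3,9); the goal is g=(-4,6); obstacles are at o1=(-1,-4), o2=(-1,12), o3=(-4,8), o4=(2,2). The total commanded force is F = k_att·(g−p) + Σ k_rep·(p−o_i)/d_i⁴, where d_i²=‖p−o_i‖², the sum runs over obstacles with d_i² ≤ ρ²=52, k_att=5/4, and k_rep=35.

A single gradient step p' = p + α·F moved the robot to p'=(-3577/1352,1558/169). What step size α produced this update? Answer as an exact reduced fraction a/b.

α = 1/20

F_att = 5/4·(g−p) = 5/4·(-1,-3) = (-1.2500,-3.7500)
o1: d²=173 > ρ²=52 → inactive
o2: d²=13 ≤ ρ²=52; F_rep = 35·(-2,-3)/13² = (-0.4142,-0.6213)
o3: d²=2 ≤ ρ²=52; F_rep = 35·(1,1)/2² = (8.7500,8.7500)
o4: d²=74 > ρ²=52 → inactive
F = F_att + ΣF_rep = (7.0858,4.3787)
Δp = p'−p = (0.3543,0.2189); α = Δx/Fx = (479/1352) / (2395/338) = 1/20
check: Δy/Fy = (37/169) / (740/169) = 1/20 ✓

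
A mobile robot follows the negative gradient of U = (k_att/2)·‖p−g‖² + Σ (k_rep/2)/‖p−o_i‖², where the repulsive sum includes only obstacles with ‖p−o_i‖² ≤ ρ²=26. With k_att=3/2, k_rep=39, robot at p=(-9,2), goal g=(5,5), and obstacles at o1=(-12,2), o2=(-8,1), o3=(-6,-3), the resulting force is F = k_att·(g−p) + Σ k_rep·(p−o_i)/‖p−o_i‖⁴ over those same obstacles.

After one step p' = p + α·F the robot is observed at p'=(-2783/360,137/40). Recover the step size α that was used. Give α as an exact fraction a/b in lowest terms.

F_att = 3/2·(g−p) = 3/2·(14,3) = (21.0000,4.5000)
o1: d²=9 ≤ ρ²=26; F_rep = 39·(3,0)/9² = (1.4444,0.0000)
o2: d²=2 ≤ ρ²=26; F_rep = 39·(-1,1)/2² = (-9.7500,9.7500)
o3: d²=34 > ρ²=26 → inactive
F = F_att + ΣF_rep = (12.6944,14.2500)
Δp = p'−p = (1.2694,1.4250); α = Δx/Fx = (457/360) / (457/36) = 1/10
check: Δy/Fy = (57/40) / (57/4) = 1/10 ✓

α = 1/10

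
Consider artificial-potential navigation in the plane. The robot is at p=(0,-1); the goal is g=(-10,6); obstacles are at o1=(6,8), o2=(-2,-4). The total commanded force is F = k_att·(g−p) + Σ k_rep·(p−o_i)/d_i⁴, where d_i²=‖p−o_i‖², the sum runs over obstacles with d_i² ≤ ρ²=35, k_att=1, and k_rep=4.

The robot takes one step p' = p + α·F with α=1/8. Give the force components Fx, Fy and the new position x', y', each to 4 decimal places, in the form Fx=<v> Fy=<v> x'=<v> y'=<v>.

F_att = 1·(g−p) = 1·(-10,7) = (-10.0000,7.0000)
o1: d²=117 > ρ²=35 → inactive
o2: d²=13 ≤ ρ²=35; F_rep = 4·(2,3)/13² = (0.0473,0.0710)
F = F_att + ΣF_rep = (-9.9527,7.0710)
p' = p + 1/8·F = (-1.2441,-0.1161)

Fx=-9.9527 Fy=7.0710 x'=-1.2441 y'=-0.1161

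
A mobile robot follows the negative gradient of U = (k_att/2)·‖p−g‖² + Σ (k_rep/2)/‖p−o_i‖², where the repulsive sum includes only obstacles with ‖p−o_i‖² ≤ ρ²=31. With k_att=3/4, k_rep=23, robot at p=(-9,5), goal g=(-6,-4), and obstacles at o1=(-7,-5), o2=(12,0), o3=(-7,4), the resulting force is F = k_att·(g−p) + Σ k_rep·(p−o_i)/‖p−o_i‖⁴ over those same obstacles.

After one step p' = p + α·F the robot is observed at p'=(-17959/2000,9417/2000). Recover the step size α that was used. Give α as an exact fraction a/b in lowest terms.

α = 1/20

F_att = 3/4·(g−p) = 3/4·(3,-9) = (2.2500,-6.7500)
o1: d²=104 > ρ²=31 → inactive
o2: d²=466 > ρ²=31 → inactive
o3: d²=5 ≤ ρ²=31; F_rep = 23·(-2,1)/5² = (-1.8400,0.9200)
F = F_att + ΣF_rep = (0.4100,-5.8300)
Δp = p'−p = (0.0205,-0.2915); α = Δx/Fx = (41/2000) / (41/100) = 1/20
check: Δy/Fy = (-583/2000) / (-583/100) = 1/20 ✓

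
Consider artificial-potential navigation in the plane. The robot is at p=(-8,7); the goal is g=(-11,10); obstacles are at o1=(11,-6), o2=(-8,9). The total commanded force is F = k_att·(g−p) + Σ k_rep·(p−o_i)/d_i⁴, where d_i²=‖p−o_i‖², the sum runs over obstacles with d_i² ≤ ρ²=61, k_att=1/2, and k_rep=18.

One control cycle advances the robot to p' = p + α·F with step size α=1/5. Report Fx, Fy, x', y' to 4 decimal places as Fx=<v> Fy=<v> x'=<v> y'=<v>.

Fx=-1.5000 Fy=-0.7500 x'=-8.3000 y'=6.8500

F_att = 1/2·(g−p) = 1/2·(-3,3) = (-1.5000,1.5000)
o1: d²=530 > ρ²=61 → inactive
o2: d²=4 ≤ ρ²=61; F_rep = 18·(0,-2)/4² = (0.0000,-2.2500)
F = F_att + ΣF_rep = (-1.5000,-0.7500)
p' = p + 1/5·F = (-8.3000,6.8500)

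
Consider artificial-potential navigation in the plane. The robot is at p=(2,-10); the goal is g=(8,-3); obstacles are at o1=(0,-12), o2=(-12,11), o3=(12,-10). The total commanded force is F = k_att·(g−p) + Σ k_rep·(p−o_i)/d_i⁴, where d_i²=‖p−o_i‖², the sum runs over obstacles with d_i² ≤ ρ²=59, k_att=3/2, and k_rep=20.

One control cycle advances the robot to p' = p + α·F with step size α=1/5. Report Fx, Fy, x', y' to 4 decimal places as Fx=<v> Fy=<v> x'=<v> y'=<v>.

Fx=9.6250 Fy=11.1250 x'=3.9250 y'=-7.7750

F_att = 3/2·(g−p) = 3/2·(6,7) = (9.0000,10.5000)
o1: d²=8 ≤ ρ²=59; F_rep = 20·(2,2)/8² = (0.6250,0.6250)
o2: d²=637 > ρ²=59 → inactive
o3: d²=100 > ρ²=59 → inactive
F = F_att + ΣF_rep = (9.6250,11.1250)
p' = p + 1/5·F = (3.9250,-7.7750)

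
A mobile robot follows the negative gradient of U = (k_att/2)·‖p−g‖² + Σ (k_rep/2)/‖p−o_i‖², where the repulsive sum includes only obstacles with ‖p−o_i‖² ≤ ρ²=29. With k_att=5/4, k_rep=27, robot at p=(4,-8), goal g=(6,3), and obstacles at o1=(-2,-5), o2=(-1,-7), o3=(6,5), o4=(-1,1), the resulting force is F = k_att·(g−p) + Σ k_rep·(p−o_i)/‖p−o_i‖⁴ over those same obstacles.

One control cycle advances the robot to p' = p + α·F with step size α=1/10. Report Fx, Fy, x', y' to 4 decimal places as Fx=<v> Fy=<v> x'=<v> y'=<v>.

Fx=2.6997 Fy=13.7101 x'=4.2700 y'=-6.6290

F_att = 5/4·(g−p) = 5/4·(2,11) = (2.5000,13.7500)
o1: d²=45 > ρ²=29 → inactive
o2: d²=26 ≤ ρ²=29; F_rep = 27·(5,-1)/26² = (0.1997,-0.0399)
o3: d²=173 > ρ²=29 → inactive
o4: d²=106 > ρ²=29 → inactive
F = F_att + ΣF_rep = (2.6997,13.7101)
p' = p + 1/10·F = (4.2700,-6.6290)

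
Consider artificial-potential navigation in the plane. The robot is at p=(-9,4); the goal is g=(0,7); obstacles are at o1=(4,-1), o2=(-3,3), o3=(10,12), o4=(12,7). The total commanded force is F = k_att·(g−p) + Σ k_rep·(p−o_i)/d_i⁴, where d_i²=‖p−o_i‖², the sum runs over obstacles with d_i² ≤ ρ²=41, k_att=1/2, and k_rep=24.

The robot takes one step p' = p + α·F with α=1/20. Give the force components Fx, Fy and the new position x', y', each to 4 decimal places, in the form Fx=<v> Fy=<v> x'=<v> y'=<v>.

Fx=4.3948 Fy=1.5175 x'=-8.7803 y'=4.0759

F_att = 1/2·(g−p) = 1/2·(9,3) = (4.5000,1.5000)
o1: d²=194 > ρ²=41 → inactive
o2: d²=37 ≤ ρ²=41; F_rep = 24·(-6,1)/37² = (-0.1052,0.0175)
o3: d²=425 > ρ²=41 → inactive
o4: d²=450 > ρ²=41 → inactive
F = F_att + ΣF_rep = (4.3948,1.5175)
p' = p + 1/20·F = (-8.7803,4.0759)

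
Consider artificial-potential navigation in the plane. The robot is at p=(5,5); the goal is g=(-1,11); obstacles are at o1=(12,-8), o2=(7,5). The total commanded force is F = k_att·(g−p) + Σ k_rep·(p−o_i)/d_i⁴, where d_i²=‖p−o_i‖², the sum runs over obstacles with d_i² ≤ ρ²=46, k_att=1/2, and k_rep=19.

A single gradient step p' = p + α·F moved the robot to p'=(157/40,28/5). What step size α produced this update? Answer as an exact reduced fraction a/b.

F_att = 1/2·(g−p) = 1/2·(-6,6) = (-3.0000,3.0000)
o1: d²=218 > ρ²=46 → inactive
o2: d²=4 ≤ ρ²=46; F_rep = 19·(-2,0)/4² = (-2.3750,0.0000)
F = F_att + ΣF_rep = (-5.3750,3.0000)
Δp = p'−p = (-1.0750,0.6000); α = Δx/Fx = (-43/40) / (-43/8) = 1/5
check: Δy/Fy = (3/5) / (3) = 1/5 ✓

α = 1/5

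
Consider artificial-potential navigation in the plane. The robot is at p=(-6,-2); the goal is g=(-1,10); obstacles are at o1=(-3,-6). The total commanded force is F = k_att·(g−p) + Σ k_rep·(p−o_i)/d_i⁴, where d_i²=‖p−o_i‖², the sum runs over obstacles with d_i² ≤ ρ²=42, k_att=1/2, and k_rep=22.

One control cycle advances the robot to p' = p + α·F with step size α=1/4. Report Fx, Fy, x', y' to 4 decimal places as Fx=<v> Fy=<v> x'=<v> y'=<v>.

Fx=2.3944 Fy=6.1408 x'=-5.4014 y'=-0.4648

F_att = 1/2·(g−p) = 1/2·(5,12) = (2.5000,6.0000)
o1: d²=25 ≤ ρ²=42; F_rep = 22·(-3,4)/25² = (-0.1056,0.1408)
F = F_att + ΣF_rep = (2.3944,6.1408)
p' = p + 1/4·F = (-5.4014,-0.4648)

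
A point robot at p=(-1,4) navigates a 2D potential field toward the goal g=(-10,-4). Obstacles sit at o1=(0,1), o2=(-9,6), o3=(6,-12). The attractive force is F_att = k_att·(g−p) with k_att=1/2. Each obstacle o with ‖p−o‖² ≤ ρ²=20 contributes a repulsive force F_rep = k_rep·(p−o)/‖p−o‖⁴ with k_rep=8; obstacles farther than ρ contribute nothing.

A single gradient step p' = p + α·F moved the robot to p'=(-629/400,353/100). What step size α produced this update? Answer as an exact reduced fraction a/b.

F_att = 1/2·(g−p) = 1/2·(-9,-8) = (-4.5000,-4.0000)
o1: d²=10 ≤ ρ²=20; F_rep = 8·(-1,3)/10² = (-0.0800,0.2400)
o2: d²=68 > ρ²=20 → inactive
o3: d²=305 > ρ²=20 → inactive
F = F_att + ΣF_rep = (-4.5800,-3.7600)
Δp = p'−p = (-0.5725,-0.4700); α = Δx/Fx = (-229/400) / (-229/50) = 1/8
check: Δy/Fy = (-47/100) / (-94/25) = 1/8 ✓

α = 1/8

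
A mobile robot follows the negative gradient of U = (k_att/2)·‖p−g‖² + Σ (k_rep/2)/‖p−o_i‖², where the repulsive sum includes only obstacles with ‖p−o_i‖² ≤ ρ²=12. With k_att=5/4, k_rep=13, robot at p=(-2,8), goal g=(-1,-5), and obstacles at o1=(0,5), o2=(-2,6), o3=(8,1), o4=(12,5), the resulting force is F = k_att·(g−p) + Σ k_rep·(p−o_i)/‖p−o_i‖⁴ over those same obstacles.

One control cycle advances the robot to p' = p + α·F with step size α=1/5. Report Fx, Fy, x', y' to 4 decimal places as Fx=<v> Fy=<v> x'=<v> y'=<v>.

F_att = 5/4·(g−p) = 5/4·(1,-13) = (1.2500,-16.2500)
o1: d²=13 > ρ²=12 → inactive
o2: d²=4 ≤ ρ²=12; F_rep = 13·(0,2)/4² = (0.0000,1.6250)
o3: d²=149 > ρ²=12 → inactive
o4: d²=205 > ρ²=12 → inactive
F = F_att + ΣF_rep = (1.2500,-14.6250)
p' = p + 1/5·F = (-1.7500,5.0750)

Fx=1.2500 Fy=-14.6250 x'=-1.7500 y'=5.0750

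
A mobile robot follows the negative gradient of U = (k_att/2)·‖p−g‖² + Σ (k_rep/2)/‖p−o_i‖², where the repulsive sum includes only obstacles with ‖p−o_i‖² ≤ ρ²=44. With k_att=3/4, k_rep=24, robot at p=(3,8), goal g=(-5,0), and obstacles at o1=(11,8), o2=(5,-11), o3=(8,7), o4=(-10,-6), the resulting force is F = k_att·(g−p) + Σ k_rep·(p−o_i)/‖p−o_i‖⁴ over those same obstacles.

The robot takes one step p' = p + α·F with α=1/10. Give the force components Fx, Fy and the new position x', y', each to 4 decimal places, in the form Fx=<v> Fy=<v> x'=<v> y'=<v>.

F_att = 3/4·(g−p) = 3/4·(-8,-8) = (-6.0000,-6.0000)
o1: d²=64 > ρ²=44 → inactive
o2: d²=365 > ρ²=44 → inactive
o3: d²=26 ≤ ρ²=44; F_rep = 24·(-5,1)/26² = (-0.1775,0.0355)
o4: d²=365 > ρ²=44 → inactive
F = F_att + ΣF_rep = (-6.1775,-5.9645)
p' = p + 1/10·F = (2.3822,7.4036)

Fx=-6.1775 Fy=-5.9645 x'=2.3822 y'=7.4036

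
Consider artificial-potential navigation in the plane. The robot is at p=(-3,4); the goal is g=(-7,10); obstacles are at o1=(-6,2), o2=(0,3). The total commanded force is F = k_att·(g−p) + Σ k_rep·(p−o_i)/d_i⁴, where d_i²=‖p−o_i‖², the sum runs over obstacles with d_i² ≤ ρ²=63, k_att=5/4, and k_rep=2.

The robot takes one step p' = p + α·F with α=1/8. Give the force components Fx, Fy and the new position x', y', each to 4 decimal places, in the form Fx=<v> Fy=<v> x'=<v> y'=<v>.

F_att = 5/4·(g−p) = 5/4·(-4,6) = (-5.0000,7.5000)
o1: d²=13 ≤ ρ²=63; F_rep = 2·(3,2)/13² = (0.0355,0.0237)
o2: d²=10 ≤ ρ²=63; F_rep = 2·(-3,1)/10² = (-0.0600,0.0200)
F = F_att + ΣF_rep = (-5.0245,7.5437)
p' = p + 1/8·F = (-3.6281,4.9430)

Fx=-5.0245 Fy=7.5437 x'=-3.6281 y'=4.9430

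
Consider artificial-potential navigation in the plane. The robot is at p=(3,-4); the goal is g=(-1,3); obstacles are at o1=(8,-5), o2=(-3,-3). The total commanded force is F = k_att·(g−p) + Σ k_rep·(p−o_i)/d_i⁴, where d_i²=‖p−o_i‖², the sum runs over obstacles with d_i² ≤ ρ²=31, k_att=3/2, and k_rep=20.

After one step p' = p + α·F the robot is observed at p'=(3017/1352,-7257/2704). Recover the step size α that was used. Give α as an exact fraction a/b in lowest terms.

α = 1/8

F_att = 3/2·(g−p) = 3/2·(-4,7) = (-6.0000,10.5000)
o1: d²=26 ≤ ρ²=31; F_rep = 20·(-5,1)/26² = (-0.1479,0.0296)
o2: d²=37 > ρ²=31 → inactive
F = F_att + ΣF_rep = (-6.1479,10.5296)
Δp = p'−p = (-0.7685,1.3162); α = Δx/Fx = (-1039/1352) / (-1039/169) = 1/8
check: Δy/Fy = (3559/2704) / (3559/338) = 1/8 ✓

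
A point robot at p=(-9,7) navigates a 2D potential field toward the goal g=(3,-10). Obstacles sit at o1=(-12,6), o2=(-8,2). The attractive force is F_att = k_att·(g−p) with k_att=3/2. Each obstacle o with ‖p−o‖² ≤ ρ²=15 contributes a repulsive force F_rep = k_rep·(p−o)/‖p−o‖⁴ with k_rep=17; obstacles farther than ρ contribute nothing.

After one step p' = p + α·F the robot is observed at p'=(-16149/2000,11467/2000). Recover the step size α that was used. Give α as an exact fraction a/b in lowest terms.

α = 1/20

F_att = 3/2·(g−p) = 3/2·(12,-17) = (18.0000,-25.5000)
o1: d²=10 ≤ ρ²=15; F_rep = 17·(3,1)/10² = (0.5100,0.1700)
o2: d²=26 > ρ²=15 → inactive
F = F_att + ΣF_rep = (18.5100,-25.3300)
Δp = p'−p = (0.9255,-1.2665); α = Δx/Fx = (1851/2000) / (1851/100) = 1/20
check: Δy/Fy = (-2533/2000) / (-2533/100) = 1/20 ✓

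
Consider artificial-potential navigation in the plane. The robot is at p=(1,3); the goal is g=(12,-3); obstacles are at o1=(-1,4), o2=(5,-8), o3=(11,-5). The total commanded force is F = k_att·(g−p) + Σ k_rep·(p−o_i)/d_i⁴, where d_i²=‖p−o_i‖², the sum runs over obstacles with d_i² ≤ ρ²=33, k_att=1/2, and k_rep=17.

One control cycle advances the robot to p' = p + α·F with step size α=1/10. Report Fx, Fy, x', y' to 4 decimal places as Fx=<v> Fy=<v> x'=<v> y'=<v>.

Fx=6.8600 Fy=-3.6800 x'=1.6860 y'=2.6320

F_att = 1/2·(g−p) = 1/2·(11,-6) = (5.5000,-3.0000)
o1: d²=5 ≤ ρ²=33; F_rep = 17·(2,-1)/5² = (1.3600,-0.6800)
o2: d²=137 > ρ²=33 → inactive
o3: d²=164 > ρ²=33 → inactive
F = F_att + ΣF_rep = (6.8600,-3.6800)
p' = p + 1/10·F = (1.6860,2.6320)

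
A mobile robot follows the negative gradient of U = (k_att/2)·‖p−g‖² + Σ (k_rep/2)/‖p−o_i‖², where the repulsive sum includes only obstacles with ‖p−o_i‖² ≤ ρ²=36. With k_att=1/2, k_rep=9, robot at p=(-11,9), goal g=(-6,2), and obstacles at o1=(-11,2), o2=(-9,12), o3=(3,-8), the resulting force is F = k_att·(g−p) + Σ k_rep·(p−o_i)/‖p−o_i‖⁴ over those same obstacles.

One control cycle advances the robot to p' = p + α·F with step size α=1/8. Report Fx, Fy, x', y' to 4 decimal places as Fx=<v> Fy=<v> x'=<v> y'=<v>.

Fx=2.3935 Fy=-3.6598 x'=-10.7008 y'=8.5425

F_att = 1/2·(g−p) = 1/2·(5,-7) = (2.5000,-3.5000)
o1: d²=49 > ρ²=36 → inactive
o2: d²=13 ≤ ρ²=36; F_rep = 9·(-2,-3)/13² = (-0.1065,-0.1598)
o3: d²=485 > ρ²=36 → inactive
F = F_att + ΣF_rep = (2.3935,-3.6598)
p' = p + 1/8·F = (-10.7008,8.5425)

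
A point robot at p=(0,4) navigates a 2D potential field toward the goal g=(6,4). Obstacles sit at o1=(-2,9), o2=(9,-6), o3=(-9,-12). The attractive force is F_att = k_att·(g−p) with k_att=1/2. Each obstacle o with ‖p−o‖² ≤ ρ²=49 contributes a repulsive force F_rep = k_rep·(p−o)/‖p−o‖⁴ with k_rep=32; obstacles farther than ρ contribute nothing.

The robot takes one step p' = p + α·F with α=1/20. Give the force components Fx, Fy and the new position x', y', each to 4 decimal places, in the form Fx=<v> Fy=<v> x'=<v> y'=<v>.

Fx=3.0761 Fy=-0.1902 x'=0.1538 y'=3.9905

F_att = 1/2·(g−p) = 1/2·(6,0) = (3.0000,0.0000)
o1: d²=29 ≤ ρ²=49; F_rep = 32·(2,-5)/29² = (0.0761,-0.1902)
o2: d²=181 > ρ²=49 → inactive
o3: d²=337 > ρ²=49 → inactive
F = F_att + ΣF_rep = (3.0761,-0.1902)
p' = p + 1/20·F = (0.1538,3.9905)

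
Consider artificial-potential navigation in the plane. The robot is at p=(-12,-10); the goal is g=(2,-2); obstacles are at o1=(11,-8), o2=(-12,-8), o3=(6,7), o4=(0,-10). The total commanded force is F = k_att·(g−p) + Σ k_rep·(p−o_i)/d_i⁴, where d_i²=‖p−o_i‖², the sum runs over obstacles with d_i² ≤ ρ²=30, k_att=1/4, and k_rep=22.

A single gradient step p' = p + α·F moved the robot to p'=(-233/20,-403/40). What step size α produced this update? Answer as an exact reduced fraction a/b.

F_att = 1/4·(g−p) = 1/4·(14,8) = (3.5000,2.0000)
o1: d²=533 > ρ²=30 → inactive
o2: d²=4 ≤ ρ²=30; F_rep = 22·(0,-2)/4² = (0.0000,-2.7500)
o3: d²=613 > ρ²=30 → inactive
o4: d²=144 > ρ²=30 → inactive
F = F_att + ΣF_rep = (3.5000,-0.7500)
Δp = p'−p = (0.3500,-0.0750); α = Δx/Fx = (7/20) / (7/2) = 1/10
check: Δy/Fy = (-3/40) / (-3/4) = 1/10 ✓

α = 1/10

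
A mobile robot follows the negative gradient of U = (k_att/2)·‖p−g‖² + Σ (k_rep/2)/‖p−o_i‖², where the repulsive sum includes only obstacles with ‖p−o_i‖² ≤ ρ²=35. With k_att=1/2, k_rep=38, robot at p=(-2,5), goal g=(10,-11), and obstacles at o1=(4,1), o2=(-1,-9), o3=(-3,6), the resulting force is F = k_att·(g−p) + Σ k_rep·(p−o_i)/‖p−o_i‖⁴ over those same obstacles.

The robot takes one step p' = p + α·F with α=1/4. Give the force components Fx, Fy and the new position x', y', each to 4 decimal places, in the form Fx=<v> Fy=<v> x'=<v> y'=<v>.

Fx=15.5000 Fy=-17.5000 x'=1.8750 y'=0.6250

F_att = 1/2·(g−p) = 1/2·(12,-16) = (6.0000,-8.0000)
o1: d²=52 > ρ²=35 → inactive
o2: d²=197 > ρ²=35 → inactive
o3: d²=2 ≤ ρ²=35; F_rep = 38·(1,-1)/2² = (9.5000,-9.5000)
F = F_att + ΣF_rep = (15.5000,-17.5000)
p' = p + 1/4·F = (1.8750,0.6250)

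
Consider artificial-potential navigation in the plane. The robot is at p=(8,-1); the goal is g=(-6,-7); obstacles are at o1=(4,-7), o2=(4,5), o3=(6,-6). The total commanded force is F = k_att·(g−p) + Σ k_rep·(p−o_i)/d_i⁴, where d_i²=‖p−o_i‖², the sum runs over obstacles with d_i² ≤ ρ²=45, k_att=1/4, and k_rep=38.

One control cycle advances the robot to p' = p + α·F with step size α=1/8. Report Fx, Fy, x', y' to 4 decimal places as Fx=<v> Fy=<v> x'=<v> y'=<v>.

F_att = 1/4·(g−p) = 1/4·(-14,-6) = (-3.5000,-1.5000)
o1: d²=52 > ρ²=45 → inactive
o2: d²=52 > ρ²=45 → inactive
o3: d²=29 ≤ ρ²=45; F_rep = 38·(2,5)/29² = (0.0904,0.2259)
F = F_att + ΣF_rep = (-3.4096,-1.2741)
p' = p + 1/8·F = (7.5738,-1.1593)

Fx=-3.4096 Fy=-1.2741 x'=7.5738 y'=-1.1593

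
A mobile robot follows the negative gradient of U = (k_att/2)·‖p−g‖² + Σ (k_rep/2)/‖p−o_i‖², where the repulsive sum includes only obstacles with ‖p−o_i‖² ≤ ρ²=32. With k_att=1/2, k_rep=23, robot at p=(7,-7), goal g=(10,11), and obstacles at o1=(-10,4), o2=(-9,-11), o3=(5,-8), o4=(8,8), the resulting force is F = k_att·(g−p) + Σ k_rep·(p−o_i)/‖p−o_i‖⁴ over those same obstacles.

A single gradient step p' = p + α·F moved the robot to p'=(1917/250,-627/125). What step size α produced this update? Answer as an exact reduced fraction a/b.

F_att = 1/2·(g−p) = 1/2·(3,18) = (1.5000,9.0000)
o1: d²=410 > ρ²=32 → inactive
o2: d²=272 > ρ²=32 → inactive
o3: d²=5 ≤ ρ²=32; F_rep = 23·(2,1)/5² = (1.8400,0.9200)
o4: d²=226 > ρ²=32 → inactive
F = F_att + ΣF_rep = (3.3400,9.9200)
Δp = p'−p = (0.6680,1.9840); α = Δx/Fx = (167/250) / (167/50) = 1/5
check: Δy/Fy = (248/125) / (248/25) = 1/5 ✓

α = 1/5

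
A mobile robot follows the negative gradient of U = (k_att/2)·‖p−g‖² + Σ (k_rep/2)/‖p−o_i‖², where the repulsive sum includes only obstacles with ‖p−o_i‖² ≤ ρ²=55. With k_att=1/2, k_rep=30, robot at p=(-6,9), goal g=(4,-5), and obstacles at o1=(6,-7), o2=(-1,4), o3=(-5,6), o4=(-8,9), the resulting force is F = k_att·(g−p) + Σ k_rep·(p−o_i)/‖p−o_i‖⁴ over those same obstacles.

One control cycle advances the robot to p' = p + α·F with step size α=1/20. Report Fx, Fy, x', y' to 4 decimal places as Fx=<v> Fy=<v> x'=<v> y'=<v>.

Fx=8.3900 Fy=-6.0400 x'=-5.5805 y'=8.6980

F_att = 1/2·(g−p) = 1/2·(10,-14) = (5.0000,-7.0000)
o1: d²=400 > ρ²=55 → inactive
o2: d²=50 ≤ ρ²=55; F_rep = 30·(-5,5)/50² = (-0.0600,0.0600)
o3: d²=10 ≤ ρ²=55; F_rep = 30·(-1,3)/10² = (-0.3000,0.9000)
o4: d²=4 ≤ ρ²=55; F_rep = 30·(2,0)/4² = (3.7500,0.0000)
F = F_att + ΣF_rep = (8.3900,-6.0400)
p' = p + 1/20·F = (-5.5805,8.6980)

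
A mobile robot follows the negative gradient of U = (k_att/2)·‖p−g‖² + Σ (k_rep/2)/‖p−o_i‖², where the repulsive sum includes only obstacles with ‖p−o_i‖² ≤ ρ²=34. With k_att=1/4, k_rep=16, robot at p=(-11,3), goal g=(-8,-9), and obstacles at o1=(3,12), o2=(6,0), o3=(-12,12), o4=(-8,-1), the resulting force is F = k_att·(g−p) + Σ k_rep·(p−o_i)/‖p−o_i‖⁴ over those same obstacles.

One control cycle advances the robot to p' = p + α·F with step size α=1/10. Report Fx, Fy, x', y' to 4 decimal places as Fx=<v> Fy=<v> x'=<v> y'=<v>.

F_att = 1/4·(g−p) = 1/4·(3,-12) = (0.7500,-3.0000)
o1: d²=277 > ρ²=34 → inactive
o2: d²=298 > ρ²=34 → inactive
o3: d²=82 > ρ²=34 → inactive
o4: d²=25 ≤ ρ²=34; F_rep = 16·(-3,4)/25² = (-0.0768,0.1024)
F = F_att + ΣF_rep = (0.6732,-2.8976)
p' = p + 1/10·F = (-10.9327,2.7102)

Fx=0.6732 Fy=-2.8976 x'=-10.9327 y'=2.7102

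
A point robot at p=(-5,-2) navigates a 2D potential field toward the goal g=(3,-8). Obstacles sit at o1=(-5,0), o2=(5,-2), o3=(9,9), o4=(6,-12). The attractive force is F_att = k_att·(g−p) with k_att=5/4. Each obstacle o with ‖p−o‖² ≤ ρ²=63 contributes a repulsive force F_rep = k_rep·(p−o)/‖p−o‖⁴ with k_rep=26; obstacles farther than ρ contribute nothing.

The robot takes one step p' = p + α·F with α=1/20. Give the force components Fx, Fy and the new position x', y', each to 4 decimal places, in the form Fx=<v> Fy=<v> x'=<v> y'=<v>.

F_att = 5/4·(g−p) = 5/4·(8,-6) = (10.0000,-7.5000)
o1: d²=4 ≤ ρ²=63; F_rep = 26·(0,-2)/4² = (0.0000,-3.2500)
o2: d²=100 > ρ²=63 → inactive
o3: d²=317 > ρ²=63 → inactive
o4: d²=221 > ρ²=63 → inactive
F = F_att + ΣF_rep = (10.0000,-10.7500)
p' = p + 1/20·F = (-4.5000,-2.5375)

Fx=10.0000 Fy=-10.7500 x'=-4.5000 y'=-2.5375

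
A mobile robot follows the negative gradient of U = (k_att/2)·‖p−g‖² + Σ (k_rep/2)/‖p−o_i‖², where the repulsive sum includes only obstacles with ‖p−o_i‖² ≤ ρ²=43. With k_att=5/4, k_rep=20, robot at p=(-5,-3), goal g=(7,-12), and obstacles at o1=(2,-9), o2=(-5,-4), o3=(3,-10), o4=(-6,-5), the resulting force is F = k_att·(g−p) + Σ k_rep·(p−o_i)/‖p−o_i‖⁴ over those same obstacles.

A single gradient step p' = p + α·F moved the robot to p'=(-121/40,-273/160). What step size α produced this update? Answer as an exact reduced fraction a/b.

F_att = 5/4·(g−p) = 5/4·(12,-9) = (15.0000,-11.2500)
o1: d²=85 > ρ²=43 → inactive
o2: d²=1 ≤ ρ²=43; F_rep = 20·(0,1)/1² = (0.0000,20.0000)
o3: d²=113 > ρ²=43 → inactive
o4: d²=5 ≤ ρ²=43; F_rep = 20·(1,2)/5² = (0.8000,1.6000)
F = F_att + ΣF_rep = (15.8000,10.3500)
Δp = p'−p = (1.9750,1.2937); α = Δx/Fx = (79/40) / (79/5) = 1/8
check: Δy/Fy = (207/160) / (207/20) = 1/8 ✓

α = 1/8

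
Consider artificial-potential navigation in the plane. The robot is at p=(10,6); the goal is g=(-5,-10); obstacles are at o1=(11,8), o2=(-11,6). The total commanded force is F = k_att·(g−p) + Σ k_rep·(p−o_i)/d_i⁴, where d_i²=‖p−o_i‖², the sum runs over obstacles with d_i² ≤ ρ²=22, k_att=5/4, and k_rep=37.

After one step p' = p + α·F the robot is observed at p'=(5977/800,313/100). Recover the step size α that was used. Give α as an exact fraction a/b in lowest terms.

F_att = 5/4·(g−p) = 5/4·(-15,-16) = (-18.7500,-20.0000)
o1: d²=5 ≤ ρ²=22; F_rep = 37·(-1,-2)/5² = (-1.4800,-2.9600)
o2: d²=441 > ρ²=22 → inactive
F = F_att + ΣF_rep = (-20.2300,-22.9600)
Δp = p'−p = (-2.5288,-2.8700); α = Δx/Fx = (-2023/800) / (-2023/100) = 1/8
check: Δy/Fy = (-287/100) / (-574/25) = 1/8 ✓

α = 1/8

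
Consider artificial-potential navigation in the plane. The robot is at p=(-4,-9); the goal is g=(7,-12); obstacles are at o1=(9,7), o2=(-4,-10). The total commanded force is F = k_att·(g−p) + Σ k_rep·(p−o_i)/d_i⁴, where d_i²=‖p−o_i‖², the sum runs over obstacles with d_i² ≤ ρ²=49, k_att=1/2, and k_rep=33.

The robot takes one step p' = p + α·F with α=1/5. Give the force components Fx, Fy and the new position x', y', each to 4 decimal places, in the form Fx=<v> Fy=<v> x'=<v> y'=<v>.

F_att = 1/2·(g−p) = 1/2·(11,-3) = (5.5000,-1.5000)
o1: d²=425 > ρ²=49 → inactive
o2: d²=1 ≤ ρ²=49; F_rep = 33·(0,1)/1² = (0.0000,33.0000)
F = F_att + ΣF_rep = (5.5000,31.5000)
p' = p + 1/5·F = (-2.9000,-2.7000)

Fx=5.5000 Fy=31.5000 x'=-2.9000 y'=-2.7000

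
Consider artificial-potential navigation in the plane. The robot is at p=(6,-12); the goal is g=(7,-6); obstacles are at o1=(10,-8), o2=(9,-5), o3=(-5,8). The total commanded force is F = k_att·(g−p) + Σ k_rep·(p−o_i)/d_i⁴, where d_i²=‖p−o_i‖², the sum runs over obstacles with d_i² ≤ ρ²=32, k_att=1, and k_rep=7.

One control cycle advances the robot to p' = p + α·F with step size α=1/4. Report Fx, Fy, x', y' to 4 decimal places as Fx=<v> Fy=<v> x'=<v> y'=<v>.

Fx=0.9727 Fy=5.9727 x'=6.2432 y'=-10.5068

F_att = 1·(g−p) = 1·(1,6) = (1.0000,6.0000)
o1: d²=32 ≤ ρ²=32; F_rep = 7·(-4,-4)/32² = (-0.0273,-0.0273)
o2: d²=58 > ρ²=32 → inactive
o3: d²=521 > ρ²=32 → inactive
F = F_att + ΣF_rep = (0.9727,5.9727)
p' = p + 1/4·F = (6.2432,-10.5068)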